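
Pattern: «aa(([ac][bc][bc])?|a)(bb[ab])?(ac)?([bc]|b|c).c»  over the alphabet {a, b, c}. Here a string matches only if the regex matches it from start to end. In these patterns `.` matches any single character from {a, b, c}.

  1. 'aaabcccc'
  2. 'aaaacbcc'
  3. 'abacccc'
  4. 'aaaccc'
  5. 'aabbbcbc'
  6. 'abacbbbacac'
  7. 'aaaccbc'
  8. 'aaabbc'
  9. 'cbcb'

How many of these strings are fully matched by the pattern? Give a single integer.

1 → match
2 → match
3 → no match — must start with 'aa'
4 → match
5 → match
6 → no match — must start with 'aa'
7 → match
8 → match
9 → no match — must start with 'aa'
Total matched: 6

6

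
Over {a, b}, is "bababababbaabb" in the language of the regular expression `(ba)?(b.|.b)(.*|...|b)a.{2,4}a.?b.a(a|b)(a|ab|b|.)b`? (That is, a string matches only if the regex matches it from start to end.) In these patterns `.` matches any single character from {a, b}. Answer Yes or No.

Yes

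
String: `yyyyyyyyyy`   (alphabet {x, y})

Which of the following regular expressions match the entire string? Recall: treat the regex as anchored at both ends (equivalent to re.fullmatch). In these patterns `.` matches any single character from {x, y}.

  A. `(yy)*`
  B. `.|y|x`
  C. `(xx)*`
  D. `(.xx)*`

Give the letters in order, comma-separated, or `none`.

A

A → match
B → no match
C → no match
D → no match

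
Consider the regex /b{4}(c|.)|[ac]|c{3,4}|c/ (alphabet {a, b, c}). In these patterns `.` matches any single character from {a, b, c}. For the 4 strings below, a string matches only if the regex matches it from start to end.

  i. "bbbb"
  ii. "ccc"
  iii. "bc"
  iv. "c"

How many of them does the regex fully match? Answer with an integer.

i → no match
ii → match
iii → no match
iv → match
Total matched: 2

2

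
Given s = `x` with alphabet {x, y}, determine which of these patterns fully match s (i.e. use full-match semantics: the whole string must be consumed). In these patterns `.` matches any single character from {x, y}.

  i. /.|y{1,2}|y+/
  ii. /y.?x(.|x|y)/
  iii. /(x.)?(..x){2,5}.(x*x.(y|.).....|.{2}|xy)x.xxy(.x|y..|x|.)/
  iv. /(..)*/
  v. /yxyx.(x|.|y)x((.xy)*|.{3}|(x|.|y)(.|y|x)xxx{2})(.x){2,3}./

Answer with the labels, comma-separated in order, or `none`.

i → match
ii → no match — must start with `y`
iii → no match
iv → no match
v → no match — must start with `yxyx`

i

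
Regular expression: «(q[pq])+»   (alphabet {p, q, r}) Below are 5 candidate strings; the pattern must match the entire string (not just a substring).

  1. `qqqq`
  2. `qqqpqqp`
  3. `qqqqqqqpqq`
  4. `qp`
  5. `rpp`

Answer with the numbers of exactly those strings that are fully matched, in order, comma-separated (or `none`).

1, 3, 4

1 → match
2 → no match
3 → match
4 → match
5 → no match — must start with `q`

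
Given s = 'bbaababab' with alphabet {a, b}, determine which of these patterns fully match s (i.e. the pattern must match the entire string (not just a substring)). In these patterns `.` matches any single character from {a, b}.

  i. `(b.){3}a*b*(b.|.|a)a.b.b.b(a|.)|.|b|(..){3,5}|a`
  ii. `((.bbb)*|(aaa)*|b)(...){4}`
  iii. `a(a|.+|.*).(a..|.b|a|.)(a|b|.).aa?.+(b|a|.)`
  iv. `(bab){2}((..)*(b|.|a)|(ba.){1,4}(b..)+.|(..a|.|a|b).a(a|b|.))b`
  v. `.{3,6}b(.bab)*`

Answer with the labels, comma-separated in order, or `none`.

v

i → no match
ii → no match
iii → no match — must start with 'a'
iv → no match — must start with 'bab'
v → match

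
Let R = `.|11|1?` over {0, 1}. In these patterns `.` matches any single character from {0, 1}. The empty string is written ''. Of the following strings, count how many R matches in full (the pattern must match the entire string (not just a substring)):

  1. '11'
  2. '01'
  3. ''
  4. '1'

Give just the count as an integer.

1 → match
2 → no match
3 → match
4 → match
Total matched: 3

3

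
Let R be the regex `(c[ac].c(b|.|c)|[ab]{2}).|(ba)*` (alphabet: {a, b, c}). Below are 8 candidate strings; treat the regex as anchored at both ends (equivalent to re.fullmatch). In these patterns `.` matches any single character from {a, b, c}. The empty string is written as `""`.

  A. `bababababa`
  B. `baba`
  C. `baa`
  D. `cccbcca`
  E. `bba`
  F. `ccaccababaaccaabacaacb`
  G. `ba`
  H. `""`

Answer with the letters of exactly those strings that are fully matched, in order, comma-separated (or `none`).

A → match
B → match
C → match
D → no match
E → match
F → no match
G → match
H → match

A, B, C, E, G, H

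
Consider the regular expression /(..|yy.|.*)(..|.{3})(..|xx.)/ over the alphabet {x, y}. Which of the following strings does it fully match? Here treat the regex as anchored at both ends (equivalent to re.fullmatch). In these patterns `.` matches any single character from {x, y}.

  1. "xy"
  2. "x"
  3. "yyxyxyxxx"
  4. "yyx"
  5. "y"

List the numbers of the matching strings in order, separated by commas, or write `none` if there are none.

3

1 → no match
2 → no match
3 → match
4 → no match
5 → no match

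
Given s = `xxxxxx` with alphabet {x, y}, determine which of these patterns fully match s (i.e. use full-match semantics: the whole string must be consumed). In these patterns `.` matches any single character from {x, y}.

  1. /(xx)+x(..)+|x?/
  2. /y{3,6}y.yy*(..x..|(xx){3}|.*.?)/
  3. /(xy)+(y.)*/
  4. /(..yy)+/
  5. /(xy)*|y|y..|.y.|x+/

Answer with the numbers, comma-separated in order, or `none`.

1 → no match
2 → no match — must start with `y`
3 → no match — must start with `xy`
4 → no match — must end with `yy`
5 → match

5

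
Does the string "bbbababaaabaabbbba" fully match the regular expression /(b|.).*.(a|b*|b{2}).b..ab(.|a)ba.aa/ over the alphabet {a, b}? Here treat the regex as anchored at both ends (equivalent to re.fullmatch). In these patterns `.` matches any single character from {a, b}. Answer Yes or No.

No

Every match must end with "aa", but "bbbababaaabaabbbba" does not.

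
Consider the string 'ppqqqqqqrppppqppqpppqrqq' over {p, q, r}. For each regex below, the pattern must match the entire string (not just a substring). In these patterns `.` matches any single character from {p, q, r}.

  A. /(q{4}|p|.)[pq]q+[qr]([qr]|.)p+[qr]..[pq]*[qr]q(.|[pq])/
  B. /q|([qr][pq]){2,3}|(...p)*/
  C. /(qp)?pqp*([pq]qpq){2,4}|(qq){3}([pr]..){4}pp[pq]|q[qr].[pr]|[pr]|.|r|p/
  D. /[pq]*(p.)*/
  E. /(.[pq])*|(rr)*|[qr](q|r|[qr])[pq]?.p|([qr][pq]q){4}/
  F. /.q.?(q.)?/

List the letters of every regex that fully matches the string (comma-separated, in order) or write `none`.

A

A → match
B → no match
C → no match
D → no match
E → no match
F → no match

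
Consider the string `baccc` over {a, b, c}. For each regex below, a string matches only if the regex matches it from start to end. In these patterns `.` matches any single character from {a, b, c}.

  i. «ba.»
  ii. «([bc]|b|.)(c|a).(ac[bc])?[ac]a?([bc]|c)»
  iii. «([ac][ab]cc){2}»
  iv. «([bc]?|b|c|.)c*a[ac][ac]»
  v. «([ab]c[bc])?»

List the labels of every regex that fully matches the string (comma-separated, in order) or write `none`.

ii

i → no match
ii → match
iii → no match
iv → no match
v → no match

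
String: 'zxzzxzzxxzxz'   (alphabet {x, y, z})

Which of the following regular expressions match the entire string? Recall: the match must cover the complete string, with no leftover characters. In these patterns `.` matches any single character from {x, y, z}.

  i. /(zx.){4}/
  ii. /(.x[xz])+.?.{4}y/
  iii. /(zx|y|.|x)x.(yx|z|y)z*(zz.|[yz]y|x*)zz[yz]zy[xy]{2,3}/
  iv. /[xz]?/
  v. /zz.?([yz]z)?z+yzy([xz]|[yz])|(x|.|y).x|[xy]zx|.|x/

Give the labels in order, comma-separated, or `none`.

i

i → match
ii → no match — must end with 'y'
iii → no match
iv → no match
v → no match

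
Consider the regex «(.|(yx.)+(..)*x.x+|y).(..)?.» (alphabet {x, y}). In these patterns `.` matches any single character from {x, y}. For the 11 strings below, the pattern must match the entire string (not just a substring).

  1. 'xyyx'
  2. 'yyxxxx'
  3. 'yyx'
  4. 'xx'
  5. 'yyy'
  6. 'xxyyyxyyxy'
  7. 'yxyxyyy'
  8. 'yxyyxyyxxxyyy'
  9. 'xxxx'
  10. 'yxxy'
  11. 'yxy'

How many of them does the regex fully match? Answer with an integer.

3

1 → no match
2 → no match
3 → match
4 → no match
5 → match
6 → no match
7 → no match
8 → no match
9 → no match
10 → no match
11 → match
Total matched: 3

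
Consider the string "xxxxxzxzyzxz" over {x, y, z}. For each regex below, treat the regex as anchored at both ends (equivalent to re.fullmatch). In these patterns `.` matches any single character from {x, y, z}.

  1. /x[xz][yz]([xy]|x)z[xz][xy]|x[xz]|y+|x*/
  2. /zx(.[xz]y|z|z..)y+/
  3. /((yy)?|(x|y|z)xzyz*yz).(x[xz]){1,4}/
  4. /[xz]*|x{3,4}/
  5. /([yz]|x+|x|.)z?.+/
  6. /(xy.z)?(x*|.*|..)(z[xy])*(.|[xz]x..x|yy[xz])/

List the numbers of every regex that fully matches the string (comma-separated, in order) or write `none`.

1 → no match
2 → no match — must start with "zx"
3 → no match
4 → no match
5 → match
6 → match

5, 6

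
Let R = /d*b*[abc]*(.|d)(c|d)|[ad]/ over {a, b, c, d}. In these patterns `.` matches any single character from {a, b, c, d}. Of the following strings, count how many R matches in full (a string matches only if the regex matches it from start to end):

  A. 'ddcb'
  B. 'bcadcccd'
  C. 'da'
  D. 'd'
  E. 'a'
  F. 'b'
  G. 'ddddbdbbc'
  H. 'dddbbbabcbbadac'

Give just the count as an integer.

2

A → no match
B → no match
C → no match
D → match
E → match
F → no match
G → no match
H → no match
Total matched: 2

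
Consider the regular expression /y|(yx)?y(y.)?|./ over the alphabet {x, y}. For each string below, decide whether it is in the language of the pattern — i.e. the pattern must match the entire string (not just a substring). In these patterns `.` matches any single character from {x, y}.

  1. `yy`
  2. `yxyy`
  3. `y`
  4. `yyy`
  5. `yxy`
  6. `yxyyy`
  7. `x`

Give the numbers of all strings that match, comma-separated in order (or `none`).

1. `yy` → no match
2. `yxyy` → no match
3. `y` → match
4. `yyy` → match
5. `yxy` → match
6. `yxyyy` → match
7. `x` → match

3, 4, 5, 6, 7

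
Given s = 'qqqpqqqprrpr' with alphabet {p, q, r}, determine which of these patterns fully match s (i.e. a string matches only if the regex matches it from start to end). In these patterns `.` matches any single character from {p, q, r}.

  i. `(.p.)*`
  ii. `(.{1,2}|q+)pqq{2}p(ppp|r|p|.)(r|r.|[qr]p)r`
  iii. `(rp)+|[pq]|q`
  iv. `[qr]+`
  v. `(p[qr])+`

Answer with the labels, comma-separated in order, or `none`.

ii

i → no match
ii → match
iii → no match
iv → no match
v → no match — must start with 'p'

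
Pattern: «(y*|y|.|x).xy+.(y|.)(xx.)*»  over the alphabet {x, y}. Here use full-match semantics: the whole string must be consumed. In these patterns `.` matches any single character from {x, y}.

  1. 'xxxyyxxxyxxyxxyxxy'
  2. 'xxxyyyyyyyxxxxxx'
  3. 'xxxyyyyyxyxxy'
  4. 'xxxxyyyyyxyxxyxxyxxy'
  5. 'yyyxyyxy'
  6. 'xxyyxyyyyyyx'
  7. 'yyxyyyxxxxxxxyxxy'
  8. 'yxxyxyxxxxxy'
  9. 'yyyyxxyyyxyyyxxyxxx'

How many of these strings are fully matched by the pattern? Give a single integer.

1 → match
2 → match
3 → match
4 → no match
5 → match
6 → no match
7 → match
8 → match
9 → no match
Total matched: 6

6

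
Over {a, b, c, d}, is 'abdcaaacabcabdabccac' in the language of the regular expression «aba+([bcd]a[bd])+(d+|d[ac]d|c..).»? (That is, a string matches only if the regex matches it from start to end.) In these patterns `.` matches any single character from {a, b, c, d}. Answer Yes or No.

Every match must start with 'aba', but 'abdcaaacabcabdabccac' does not.

No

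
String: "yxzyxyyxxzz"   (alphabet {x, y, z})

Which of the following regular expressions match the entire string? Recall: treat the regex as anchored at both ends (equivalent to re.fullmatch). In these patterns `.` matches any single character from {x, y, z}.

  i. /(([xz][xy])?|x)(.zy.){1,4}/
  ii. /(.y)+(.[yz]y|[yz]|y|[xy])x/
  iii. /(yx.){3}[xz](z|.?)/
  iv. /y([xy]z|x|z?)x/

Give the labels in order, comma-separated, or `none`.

iii

i → no match
ii → no match — must end with "x"
iii → match
iv → no match — must end with "x"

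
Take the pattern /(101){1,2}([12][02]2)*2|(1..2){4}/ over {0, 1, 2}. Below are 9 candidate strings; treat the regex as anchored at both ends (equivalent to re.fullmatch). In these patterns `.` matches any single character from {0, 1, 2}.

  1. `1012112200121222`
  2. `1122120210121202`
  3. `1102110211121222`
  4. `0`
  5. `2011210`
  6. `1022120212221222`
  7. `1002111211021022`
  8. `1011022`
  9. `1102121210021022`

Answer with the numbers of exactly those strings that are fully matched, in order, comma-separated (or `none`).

1 → no match
2 → match
3 → match
4. `0` → no match — must end with `2`
5. `2011210` → no match — must end with `2`
6 → match
7 → match
8. `1011022` → match
9 → match

2, 3, 6, 7, 8, 9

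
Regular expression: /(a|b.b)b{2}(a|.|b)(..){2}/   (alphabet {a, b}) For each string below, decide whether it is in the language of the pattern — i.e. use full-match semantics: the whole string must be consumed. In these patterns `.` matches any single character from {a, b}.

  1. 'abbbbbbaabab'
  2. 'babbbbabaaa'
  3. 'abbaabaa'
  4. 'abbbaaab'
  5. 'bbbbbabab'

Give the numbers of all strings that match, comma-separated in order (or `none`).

3, 4

1 → no match
2 → no match
3 → match
4 → match
5 → no match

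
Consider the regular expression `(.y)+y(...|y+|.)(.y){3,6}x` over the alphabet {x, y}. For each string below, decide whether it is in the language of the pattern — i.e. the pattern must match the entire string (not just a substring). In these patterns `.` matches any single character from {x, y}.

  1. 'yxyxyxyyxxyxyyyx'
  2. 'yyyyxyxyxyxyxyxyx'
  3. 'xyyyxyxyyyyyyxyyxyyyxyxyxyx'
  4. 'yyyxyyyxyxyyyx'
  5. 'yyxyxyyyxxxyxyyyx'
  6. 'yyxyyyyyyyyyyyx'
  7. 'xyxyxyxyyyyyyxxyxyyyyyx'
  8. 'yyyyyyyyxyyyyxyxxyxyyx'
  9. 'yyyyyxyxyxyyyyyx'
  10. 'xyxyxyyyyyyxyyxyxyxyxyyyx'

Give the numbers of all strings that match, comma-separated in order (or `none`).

1 → no match
2 → match
3 → match
4 → no match
5 → match
6 → match
7 → match
8 → no match
9 → match
10 → match

2, 3, 5, 6, 7, 9, 10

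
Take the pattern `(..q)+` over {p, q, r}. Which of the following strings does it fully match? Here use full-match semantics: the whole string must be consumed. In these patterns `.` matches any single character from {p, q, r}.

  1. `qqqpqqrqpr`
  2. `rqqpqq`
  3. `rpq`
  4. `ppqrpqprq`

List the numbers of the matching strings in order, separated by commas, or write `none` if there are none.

2, 3, 4

1 → no match — must end with `q`
2 → match
3 → match
4 → match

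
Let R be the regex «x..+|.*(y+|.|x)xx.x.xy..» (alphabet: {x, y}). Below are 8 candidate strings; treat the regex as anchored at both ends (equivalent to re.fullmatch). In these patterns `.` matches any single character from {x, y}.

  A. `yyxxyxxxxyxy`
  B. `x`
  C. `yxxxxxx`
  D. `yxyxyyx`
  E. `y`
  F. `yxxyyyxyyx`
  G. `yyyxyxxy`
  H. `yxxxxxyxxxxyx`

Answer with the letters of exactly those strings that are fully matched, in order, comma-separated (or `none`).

A. `yyxxyxxxxyxy` → no match
B. `x` → no match
C. `yxxxxxx` → no match
D. `yxyxyyx` → no match
E. `y` → no match
F. `yxxyyyxyyx` → no match
G. `yyyxyxxy` → no match
H → no match

none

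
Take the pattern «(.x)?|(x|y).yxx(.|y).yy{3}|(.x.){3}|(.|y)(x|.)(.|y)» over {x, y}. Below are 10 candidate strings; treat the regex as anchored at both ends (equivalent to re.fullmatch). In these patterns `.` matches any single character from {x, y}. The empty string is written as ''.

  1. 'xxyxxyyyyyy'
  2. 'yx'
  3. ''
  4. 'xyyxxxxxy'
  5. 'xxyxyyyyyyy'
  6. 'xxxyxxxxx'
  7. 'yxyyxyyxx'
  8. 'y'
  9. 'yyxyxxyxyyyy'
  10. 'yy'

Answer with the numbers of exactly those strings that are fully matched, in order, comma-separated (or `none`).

1, 2, 3, 6, 7

1. 'xxyxxyyyyyy' → match
2. 'yx' → match
3. '' → match
4. 'xyyxxxxxy' → no match
5. 'xxyxyyyyyyy' → no match
6. 'xxxyxxxxx' → match
7. 'yxyyxyyxx' → match
8. 'y' → no match
9. 'yyxyxxyxyyyy' → no match
10. 'yy' → no match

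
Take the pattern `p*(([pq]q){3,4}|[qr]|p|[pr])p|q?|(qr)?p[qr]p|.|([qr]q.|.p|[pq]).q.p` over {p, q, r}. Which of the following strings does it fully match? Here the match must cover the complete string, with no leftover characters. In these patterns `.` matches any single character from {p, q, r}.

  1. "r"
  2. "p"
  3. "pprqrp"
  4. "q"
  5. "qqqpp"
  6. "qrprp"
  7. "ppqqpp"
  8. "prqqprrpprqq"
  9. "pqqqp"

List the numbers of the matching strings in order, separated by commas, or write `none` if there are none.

1 → match
2 → match
3 → match
4 → match
5 → match
6 → match
7 → match
8 → no match
9 → match

1, 2, 3, 4, 5, 6, 7, 9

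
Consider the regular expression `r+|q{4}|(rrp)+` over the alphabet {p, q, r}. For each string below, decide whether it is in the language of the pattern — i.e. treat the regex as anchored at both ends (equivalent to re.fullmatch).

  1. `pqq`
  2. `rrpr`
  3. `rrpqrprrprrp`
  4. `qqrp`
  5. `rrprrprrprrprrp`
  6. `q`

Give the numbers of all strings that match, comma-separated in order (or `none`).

5

1 → no match
2 → no match
3 → no match
4 → no match
5 → match
6 → no match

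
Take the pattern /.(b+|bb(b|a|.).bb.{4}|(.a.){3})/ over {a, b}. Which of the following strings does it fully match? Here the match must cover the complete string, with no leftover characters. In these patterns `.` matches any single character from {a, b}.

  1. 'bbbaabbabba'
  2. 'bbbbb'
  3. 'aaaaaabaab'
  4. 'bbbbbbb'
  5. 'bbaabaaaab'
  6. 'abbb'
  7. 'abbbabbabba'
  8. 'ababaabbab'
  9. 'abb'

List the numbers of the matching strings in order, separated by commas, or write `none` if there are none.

1. 'bbbaabbabba' → match
2. 'bbbbb' → match
3. 'aaaaaabaab' → match
4. 'bbbbbbb' → match
5. 'bbaabaaaab' → match
6. 'abbb' → match
7. 'abbbabbabba' → match
8. 'ababaabbab' → match
9. 'abb' → match

1, 2, 3, 4, 5, 6, 7, 8, 9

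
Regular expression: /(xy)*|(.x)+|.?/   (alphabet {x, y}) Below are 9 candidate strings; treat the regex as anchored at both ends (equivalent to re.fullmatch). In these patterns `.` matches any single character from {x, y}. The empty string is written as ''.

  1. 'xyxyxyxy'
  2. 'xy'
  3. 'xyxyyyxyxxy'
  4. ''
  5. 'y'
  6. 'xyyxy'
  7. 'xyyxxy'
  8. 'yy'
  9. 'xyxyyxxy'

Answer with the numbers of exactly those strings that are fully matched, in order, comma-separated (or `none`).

1, 2, 4, 5

1. 'xyxyxyxy' → match
2. 'xy' → match
3. 'xyxyyyxyxxy' → no match
4. '' → match
5. 'y' → match
6. 'xyyxy' → no match
7. 'xyyxxy' → no match
8. 'yy' → no match
9. 'xyxyyxxy' → no match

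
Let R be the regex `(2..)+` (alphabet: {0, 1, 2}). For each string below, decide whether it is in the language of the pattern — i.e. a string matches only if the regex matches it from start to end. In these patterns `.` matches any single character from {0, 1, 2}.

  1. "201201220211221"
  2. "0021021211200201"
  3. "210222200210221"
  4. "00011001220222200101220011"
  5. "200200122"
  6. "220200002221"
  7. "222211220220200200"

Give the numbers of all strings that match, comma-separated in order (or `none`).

1, 3, 7

1 → match
2 → no match — must start with "2"
3 → match
4 → no match — must start with "2"
5 → no match
6 → no match
7 → match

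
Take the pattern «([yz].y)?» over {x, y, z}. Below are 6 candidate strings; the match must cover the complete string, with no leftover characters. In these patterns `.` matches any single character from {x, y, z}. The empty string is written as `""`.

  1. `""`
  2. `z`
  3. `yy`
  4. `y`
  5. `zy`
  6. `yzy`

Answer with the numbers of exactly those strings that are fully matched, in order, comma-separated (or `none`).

1 → match
2 → no match
3 → no match
4 → no match
5 → no match
6 → match

1, 6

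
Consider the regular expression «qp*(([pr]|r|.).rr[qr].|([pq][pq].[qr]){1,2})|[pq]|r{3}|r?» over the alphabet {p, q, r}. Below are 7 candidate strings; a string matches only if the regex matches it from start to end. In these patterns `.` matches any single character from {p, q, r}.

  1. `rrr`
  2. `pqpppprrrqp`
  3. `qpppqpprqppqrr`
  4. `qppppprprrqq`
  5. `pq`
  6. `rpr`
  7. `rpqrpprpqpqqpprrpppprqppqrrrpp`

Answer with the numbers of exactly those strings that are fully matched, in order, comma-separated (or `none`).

1, 4

1 → match
2 → no match
3 → no match
4 → match
5 → no match
6 → no match
7 → no match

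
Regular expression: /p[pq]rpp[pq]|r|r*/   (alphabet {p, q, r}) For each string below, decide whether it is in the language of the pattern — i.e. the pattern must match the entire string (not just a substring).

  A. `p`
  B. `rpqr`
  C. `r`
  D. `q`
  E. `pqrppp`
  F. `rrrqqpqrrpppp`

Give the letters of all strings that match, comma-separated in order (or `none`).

A. `p` → no match
B. `rpqr` → no match
C. `r` → match
D. `q` → no match
E. `pqrppp` → match
F → no match

C, E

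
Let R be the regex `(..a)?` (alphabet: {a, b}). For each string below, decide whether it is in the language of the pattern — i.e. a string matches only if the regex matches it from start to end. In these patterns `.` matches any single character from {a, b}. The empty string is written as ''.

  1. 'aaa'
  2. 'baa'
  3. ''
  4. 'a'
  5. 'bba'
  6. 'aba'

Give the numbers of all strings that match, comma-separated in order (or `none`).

1, 2, 3, 5, 6

1 → match
2 → match
3 → match
4 → no match
5 → match
6 → match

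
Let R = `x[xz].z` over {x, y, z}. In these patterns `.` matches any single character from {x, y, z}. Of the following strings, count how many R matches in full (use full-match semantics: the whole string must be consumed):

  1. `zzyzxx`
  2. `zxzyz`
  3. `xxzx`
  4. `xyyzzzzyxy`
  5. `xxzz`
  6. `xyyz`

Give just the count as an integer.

1 → no match — must start with `x`
2 → no match — must start with `x`
3 → no match — must end with `z`
4 → no match — must end with `z`
5 → match
6 → no match
Total matched: 1

1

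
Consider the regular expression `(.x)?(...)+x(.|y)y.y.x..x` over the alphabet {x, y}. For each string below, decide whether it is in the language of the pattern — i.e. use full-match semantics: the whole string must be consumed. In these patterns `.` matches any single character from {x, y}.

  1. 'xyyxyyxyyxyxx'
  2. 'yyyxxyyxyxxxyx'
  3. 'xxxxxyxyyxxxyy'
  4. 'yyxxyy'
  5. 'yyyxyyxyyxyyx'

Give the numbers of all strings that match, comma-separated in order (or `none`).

1 → match
2 → no match
3 → no match — must end with 'x'
4 → no match — must end with 'x'
5 → match

1, 5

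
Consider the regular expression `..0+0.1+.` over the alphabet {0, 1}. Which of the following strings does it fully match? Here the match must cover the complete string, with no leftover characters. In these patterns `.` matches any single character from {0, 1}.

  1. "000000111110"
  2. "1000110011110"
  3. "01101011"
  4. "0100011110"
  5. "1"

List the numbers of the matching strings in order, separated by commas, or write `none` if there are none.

1. "000000111110" → match
2 → no match
3. "01101011" → no match
4. "0100011110" → match
5. "1" → no match

1, 4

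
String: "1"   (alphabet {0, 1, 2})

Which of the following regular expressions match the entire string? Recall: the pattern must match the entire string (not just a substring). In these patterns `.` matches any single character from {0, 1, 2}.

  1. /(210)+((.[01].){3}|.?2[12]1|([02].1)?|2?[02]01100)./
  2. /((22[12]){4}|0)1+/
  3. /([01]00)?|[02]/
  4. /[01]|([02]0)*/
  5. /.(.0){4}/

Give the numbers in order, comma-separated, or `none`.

1 → no match — must start with "210"
2 → no match
3 → no match
4 → match
5 → no match — must end with "0"

4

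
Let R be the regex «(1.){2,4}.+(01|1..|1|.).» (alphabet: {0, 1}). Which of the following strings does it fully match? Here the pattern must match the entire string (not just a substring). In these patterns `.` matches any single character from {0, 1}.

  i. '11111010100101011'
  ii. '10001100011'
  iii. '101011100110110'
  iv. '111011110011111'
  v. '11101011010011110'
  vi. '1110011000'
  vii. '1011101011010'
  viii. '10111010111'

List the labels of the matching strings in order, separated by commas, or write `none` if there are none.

i → match
ii → no match
iii → match
iv → match
v → match
vi → match
vii → match
viii → match

i, iii, iv, v, vi, vii, viii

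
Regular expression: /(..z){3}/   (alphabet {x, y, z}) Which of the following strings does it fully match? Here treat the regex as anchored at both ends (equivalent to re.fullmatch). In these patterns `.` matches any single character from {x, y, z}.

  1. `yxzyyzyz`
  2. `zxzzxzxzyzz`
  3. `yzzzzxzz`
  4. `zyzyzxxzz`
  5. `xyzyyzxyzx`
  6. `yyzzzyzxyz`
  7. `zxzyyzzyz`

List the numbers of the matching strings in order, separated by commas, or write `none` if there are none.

1. `yxzyyzyz` → no match
2. `zxzzxzxzyzz` → no match
3. `yzzzzxzz` → no match
4. `zyzyzxxzz` → no match
5. `xyzyyzxyzx` → no match — must end with `z`
6. `yyzzzyzxyz` → no match
7. `zxzyyzzyz` → match

7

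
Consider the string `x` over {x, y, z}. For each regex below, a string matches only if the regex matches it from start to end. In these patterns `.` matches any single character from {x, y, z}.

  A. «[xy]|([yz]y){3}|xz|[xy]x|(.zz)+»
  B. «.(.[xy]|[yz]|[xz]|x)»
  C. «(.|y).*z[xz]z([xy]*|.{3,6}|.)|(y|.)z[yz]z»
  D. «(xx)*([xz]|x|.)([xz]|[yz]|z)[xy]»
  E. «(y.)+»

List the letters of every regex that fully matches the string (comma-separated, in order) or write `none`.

A → match
B → no match
C → no match
D → no match
E → no match — must start with `y`

A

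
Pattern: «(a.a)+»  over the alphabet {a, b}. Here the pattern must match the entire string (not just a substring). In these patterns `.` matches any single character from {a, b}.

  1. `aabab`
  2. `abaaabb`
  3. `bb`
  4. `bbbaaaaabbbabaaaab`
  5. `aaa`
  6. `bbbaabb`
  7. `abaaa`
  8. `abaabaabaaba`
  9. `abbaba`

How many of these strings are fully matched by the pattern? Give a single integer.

2

1 → no match — must end with `a`
2 → no match — must end with `a`
3 → no match — must start with `a`
4 → no match — must start with `a`
5 → match
6 → no match — must start with `a`
7 → no match
8 → match
9 → no match
Total matched: 2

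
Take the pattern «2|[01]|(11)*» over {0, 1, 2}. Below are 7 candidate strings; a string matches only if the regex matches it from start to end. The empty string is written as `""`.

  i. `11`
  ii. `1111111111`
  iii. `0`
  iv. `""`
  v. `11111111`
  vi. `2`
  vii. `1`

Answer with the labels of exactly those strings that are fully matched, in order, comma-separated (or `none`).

i, ii, iii, iv, v, vi, vii

i → match
ii → match
iii → match
iv → match
v → match
vi → match
vii → match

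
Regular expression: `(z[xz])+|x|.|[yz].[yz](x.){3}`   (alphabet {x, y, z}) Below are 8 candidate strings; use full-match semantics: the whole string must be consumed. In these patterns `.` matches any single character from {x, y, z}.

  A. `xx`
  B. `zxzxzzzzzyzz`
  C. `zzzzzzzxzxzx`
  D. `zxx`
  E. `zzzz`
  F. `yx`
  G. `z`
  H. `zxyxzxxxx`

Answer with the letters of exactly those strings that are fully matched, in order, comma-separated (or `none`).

A → no match
B → no match
C → match
D → no match
E → match
F → no match
G → match
H → match

C, E, G, H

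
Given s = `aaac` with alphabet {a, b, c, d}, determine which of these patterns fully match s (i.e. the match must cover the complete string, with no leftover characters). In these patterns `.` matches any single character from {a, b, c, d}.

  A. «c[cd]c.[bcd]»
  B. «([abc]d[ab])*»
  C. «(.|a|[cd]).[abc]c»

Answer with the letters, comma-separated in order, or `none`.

C

A → no match — must start with `c`
B → no match
C → match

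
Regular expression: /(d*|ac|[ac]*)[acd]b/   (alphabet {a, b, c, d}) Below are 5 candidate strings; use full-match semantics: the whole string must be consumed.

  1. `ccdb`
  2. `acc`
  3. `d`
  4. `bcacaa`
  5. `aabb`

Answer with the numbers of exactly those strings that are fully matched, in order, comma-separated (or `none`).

1 → match
2 → no match — must end with `b`
3 → no match — must end with `b`
4 → no match — must end with `b`
5 → no match

1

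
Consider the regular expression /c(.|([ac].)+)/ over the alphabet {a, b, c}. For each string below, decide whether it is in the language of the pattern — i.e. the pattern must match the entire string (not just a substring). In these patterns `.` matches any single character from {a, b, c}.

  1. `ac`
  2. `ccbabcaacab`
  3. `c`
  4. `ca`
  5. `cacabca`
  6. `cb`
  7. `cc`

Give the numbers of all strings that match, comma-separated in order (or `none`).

1. `ac` → no match — must start with `c`
2. `ccbabcaacab` → match
3. `c` → no match
4. `ca` → match
5. `cacabca` → match
6. `cb` → match
7. `cc` → match

2, 4, 5, 6, 7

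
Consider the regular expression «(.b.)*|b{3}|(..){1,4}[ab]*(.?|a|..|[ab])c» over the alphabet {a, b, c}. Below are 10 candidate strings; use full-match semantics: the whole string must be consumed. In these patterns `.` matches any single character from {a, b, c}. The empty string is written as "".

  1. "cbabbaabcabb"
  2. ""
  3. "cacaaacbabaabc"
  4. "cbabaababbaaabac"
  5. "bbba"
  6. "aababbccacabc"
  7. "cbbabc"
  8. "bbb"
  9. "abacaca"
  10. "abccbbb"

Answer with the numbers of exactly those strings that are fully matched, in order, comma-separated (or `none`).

1. "cbabbaabcabb" → match
2. "" → match
3 → match
4 → match
5. "bbba" → no match
6 → no match
7. "cbbabc" → match
8. "bbb" → match
9. "abacaca" → no match
10. "abccbbb" → no match

1, 2, 3, 4, 7, 8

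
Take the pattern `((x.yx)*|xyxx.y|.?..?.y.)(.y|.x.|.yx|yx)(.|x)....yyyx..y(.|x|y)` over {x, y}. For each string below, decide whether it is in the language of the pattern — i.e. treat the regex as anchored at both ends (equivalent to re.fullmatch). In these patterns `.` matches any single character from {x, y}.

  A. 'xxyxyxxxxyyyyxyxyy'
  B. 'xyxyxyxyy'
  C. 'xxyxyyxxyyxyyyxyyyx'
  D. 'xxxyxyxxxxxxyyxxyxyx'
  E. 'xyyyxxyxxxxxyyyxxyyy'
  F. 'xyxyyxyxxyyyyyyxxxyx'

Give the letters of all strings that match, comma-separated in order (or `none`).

A → no match
B → no match
C → match
D → no match
E → match
F → match

C, E, F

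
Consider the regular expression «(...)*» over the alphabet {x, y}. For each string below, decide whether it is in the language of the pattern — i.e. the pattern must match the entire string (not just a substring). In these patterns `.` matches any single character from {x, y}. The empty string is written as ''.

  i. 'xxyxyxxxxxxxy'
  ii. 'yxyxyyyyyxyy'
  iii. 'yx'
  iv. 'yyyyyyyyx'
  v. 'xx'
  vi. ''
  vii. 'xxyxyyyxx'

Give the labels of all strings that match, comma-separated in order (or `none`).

ii, iv, vi, vii

i → no match
ii → match
iii → no match
iv → match
v → no match
vi → match
vii → match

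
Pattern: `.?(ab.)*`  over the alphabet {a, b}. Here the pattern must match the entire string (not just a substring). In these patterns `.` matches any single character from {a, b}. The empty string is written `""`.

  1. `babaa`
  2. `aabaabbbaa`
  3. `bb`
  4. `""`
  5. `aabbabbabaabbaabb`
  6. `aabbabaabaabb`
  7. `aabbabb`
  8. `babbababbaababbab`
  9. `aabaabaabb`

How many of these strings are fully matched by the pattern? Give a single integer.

4

1 → no match
2 → no match
3 → no match
4 → match
5 → no match
6 → match
7 → match
8 → no match
9 → match
Total matched: 4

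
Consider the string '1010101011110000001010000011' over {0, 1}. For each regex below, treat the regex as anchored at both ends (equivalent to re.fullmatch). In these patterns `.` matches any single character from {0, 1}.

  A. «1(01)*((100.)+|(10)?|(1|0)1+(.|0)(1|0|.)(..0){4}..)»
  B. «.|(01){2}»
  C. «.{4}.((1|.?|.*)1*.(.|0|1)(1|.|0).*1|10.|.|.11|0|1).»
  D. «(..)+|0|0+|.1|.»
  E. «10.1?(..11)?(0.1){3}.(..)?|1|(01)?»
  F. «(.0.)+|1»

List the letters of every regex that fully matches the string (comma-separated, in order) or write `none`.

A, C, D

A → match
B → no match
C → match
D → match
E → no match
F → no match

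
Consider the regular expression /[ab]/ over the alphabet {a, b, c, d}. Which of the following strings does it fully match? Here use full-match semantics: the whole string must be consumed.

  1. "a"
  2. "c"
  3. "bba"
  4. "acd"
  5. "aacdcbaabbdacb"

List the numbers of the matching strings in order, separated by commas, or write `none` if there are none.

1 → match
2 → no match
3 → no match
4 → no match
5 → no match

1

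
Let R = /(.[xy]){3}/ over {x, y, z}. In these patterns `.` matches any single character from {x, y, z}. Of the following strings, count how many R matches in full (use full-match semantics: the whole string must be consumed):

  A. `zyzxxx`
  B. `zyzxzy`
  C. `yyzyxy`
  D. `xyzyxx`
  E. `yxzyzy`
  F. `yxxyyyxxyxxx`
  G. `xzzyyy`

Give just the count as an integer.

5

A → match
B → match
C → match
D → match
E → match
F → no match
G → no match
Total matched: 5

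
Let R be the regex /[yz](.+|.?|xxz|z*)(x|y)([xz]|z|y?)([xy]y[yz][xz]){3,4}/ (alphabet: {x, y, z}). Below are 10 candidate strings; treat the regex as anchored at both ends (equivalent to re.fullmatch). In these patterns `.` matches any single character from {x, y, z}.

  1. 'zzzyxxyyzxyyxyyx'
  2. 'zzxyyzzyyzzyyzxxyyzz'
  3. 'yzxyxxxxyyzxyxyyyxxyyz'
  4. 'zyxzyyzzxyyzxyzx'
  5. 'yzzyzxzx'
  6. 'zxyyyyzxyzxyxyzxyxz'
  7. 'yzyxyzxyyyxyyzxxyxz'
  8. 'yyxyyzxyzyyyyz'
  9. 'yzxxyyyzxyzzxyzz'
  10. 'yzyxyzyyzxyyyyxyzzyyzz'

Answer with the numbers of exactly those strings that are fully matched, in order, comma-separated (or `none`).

4, 9

1 → no match
2 → no match
3 → no match
4 → match
5 → no match
6 → no match
7 → no match
8 → no match
9 → match
10 → no match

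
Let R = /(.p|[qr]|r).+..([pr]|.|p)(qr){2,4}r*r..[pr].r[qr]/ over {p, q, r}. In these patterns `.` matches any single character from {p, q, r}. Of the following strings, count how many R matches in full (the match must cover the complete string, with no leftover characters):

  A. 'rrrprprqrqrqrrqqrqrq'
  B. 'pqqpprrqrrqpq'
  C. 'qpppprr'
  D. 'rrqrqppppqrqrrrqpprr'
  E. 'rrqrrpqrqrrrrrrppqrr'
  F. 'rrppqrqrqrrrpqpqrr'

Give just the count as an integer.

4

A → match
B → no match
C. 'qpppprr' → no match
D → match
E → match
F → match
Total matched: 4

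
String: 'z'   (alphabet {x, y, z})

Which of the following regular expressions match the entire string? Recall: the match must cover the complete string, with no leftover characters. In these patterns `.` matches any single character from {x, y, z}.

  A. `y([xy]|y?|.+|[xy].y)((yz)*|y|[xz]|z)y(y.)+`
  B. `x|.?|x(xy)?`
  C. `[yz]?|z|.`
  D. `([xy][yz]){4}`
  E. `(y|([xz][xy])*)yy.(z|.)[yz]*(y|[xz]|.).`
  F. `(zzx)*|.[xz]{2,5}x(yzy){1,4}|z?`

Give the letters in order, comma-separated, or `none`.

A → no match — must start with 'y'
B → match
C → match
D → no match
E → no match
F → match

B, C, F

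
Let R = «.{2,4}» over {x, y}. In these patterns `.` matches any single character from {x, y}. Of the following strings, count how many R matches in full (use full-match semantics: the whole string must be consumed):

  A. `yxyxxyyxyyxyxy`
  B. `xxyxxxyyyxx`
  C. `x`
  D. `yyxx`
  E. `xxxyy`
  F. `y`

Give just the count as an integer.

A → no match
B → no match
C → no match
D → match
E → no match
F → no match
Total matched: 1

1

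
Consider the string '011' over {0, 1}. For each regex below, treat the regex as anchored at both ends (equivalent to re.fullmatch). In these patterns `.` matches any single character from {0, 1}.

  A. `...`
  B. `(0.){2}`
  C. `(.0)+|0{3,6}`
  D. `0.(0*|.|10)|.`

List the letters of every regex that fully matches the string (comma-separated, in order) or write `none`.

A → match
B → no match
C → no match — must end with '0'
D → match

A, D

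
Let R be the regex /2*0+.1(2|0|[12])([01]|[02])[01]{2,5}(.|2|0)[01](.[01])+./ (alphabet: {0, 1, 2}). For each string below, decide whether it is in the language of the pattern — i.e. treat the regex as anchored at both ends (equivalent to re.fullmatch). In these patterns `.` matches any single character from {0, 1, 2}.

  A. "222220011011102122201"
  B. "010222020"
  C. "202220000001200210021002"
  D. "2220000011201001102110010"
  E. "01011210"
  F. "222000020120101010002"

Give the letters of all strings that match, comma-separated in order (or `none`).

D

A → no match
B. "010222020" → no match
C → no match
D → match
E. "01011210" → no match
F → no match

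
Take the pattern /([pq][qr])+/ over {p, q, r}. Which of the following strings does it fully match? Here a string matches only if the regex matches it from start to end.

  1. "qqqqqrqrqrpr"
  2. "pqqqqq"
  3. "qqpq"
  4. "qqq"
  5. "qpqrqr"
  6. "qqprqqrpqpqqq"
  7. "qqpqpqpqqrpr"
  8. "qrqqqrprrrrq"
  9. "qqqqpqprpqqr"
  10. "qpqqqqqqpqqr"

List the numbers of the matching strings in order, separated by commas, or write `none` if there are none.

1 → match
2 → match
3 → match
4 → no match
5 → no match
6 → no match
7 → match
8 → no match
9 → match
10 → no match

1, 2, 3, 7, 9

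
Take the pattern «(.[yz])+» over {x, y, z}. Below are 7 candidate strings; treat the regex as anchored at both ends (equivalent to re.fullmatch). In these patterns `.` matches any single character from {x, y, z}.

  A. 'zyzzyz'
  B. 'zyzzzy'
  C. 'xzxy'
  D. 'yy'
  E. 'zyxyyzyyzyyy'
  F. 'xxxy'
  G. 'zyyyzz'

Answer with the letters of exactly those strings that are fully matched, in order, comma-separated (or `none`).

A → match
B → match
C → match
D → match
E → match
F → no match
G → match

A, B, C, D, E, G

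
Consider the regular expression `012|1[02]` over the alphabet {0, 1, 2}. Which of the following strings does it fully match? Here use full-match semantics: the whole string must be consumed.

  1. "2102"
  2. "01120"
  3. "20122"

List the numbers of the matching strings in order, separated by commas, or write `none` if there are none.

1 → no match
2 → no match
3 → no match

none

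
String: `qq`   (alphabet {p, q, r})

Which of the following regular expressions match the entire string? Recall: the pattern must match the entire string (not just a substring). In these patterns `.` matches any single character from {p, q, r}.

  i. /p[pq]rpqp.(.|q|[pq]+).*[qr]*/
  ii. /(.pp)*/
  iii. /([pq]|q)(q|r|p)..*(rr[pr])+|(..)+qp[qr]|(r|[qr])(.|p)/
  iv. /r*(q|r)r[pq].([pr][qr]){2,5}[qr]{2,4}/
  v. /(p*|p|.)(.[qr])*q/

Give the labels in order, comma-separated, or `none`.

iii, v

i → no match — must start with `p`
ii → no match
iii → match
iv → no match
v → match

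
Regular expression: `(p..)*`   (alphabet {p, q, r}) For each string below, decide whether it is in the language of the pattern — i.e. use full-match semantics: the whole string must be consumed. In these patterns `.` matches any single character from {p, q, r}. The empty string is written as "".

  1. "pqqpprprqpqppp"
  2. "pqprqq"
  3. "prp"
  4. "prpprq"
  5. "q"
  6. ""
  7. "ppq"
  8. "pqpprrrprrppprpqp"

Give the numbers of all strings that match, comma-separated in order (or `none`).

3, 4, 6, 7

1 → no match
2. "pqprqq" → no match
3. "prp" → match
4. "prpprq" → match
5. "q" → no match
6. "" → match
7. "ppq" → match
8 → no match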